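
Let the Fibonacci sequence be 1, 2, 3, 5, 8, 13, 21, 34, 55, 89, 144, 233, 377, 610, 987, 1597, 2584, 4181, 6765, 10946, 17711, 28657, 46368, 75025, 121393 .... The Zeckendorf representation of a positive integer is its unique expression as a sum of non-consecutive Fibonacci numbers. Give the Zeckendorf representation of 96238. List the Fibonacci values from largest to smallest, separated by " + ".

Greedy algorithm:
take 75025 (≤ 96238); 96238 − 75025 = 21213
take 17711 (≤ 21213); 21213 − 17711 = 3502
take 2584 (≤ 3502); 3502 − 2584 = 918
take 610 (≤ 918); 918 − 610 = 308
take 233 (≤ 308); 308 − 233 = 75
take 55 (≤ 75); 75 − 55 = 20
take 13 (≤ 20); 20 − 13 = 7
take 5 (≤ 7); 7 − 5 = 2
take 2 (≤ 2); 2 − 2 = 0
So 96238 = 75025 + 17711 + 2584 + 610 + 233 + 55 + 13 + 5 + 2, with no two terms consecutive in the sequence.

75025 + 17711 + 2584 + 610 + 233 + 55 + 13 + 5 + 2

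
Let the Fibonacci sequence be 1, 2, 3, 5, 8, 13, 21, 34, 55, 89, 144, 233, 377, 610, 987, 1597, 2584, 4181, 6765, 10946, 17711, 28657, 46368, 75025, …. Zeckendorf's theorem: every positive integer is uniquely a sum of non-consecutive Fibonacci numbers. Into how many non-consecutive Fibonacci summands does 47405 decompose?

5

Greedy algorithm:
subtract 46368 from 47405: 1037 remains
subtract 987 from 1037: 50 remains
subtract 34 from 50: 16 remains
subtract 13 from 16: 3 remains
subtract 3 from 3: 0 remains
47405 = 46368 + 987 + 34 + 13 + 3, which has 5 terms.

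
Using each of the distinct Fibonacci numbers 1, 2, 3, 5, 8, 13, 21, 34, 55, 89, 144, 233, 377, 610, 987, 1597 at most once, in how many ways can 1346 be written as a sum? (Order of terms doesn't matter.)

28

Starting from the Zeckendorf form and repeatedly splitting a term F_k into F_{k−1} + F_{k−2} (when neither is already used) reaches every representation.
1346 = 987+233+89+34+3 = 987+233+89+34+2+1 = 987+233+89+21+13+3 = 987+233+89+21+13+2+1 = … (24 more), for 28 in all.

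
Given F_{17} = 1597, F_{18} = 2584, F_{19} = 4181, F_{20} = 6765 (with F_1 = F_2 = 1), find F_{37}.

By the addition formula F_{m+n} = F_m F_{n+1} + F_{m−1} F_n with m=20, n=17: F_{37} = 6765·2584 + 4181·1597 = 17480760 + 6677057 = 24157817.

24157817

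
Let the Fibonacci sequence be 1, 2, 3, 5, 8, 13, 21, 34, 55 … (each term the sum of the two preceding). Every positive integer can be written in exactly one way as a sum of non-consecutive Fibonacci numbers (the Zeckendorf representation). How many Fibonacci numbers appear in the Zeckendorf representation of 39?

Greedily peel off the largest Fibonacci term at each step:
subtract 34 from 39: 5 remains
subtract 5 from 5: 0 remains
39 = 34 + 5, which has 2 terms.

2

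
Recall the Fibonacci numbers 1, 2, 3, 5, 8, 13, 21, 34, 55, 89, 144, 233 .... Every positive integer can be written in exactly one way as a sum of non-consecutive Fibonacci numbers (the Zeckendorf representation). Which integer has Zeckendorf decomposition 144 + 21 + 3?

168

144 + 21 + 3 = 168.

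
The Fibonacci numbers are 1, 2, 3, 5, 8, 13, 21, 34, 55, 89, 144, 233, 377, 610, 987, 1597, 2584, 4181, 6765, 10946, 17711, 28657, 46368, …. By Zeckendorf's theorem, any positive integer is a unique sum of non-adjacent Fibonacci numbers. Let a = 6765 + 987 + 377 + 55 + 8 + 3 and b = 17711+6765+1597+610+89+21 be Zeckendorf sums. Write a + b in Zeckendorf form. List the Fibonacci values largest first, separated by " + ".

The two numbers are 8195 and 26793, so their sum is 34988.
largest Fibonacci ≤ 34988 is 28657; 34988 − 28657 = 6331
largest Fibonacci ≤ 6331 is 4181; 6331 − 4181 = 2150
largest Fibonacci ≤ 2150 is 1597; 2150 − 1597 = 553
largest Fibonacci ≤ 553 is 377; 553 − 377 = 176
largest Fibonacci ≤ 176 is 144; 176 − 144 = 32
largest Fibonacci ≤ 32 is 21; 32 − 21 = 11
largest Fibonacci ≤ 11 is 8; 11 − 8 = 3
largest Fibonacci ≤ 3 is 3; 3 − 3 = 0

28657 + 4181 + 1597 + 377 + 144 + 21 + 8 + 3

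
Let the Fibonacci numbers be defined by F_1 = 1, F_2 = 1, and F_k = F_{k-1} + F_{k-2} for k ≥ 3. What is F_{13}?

Iterating the recurrence up to F_{5} = 5 and F_{4} = 3:
F_{6} = F_{5} + F_{4} = 5 + 3 = 8
F_{7} = F_{6} + F_{5} = 8 + 5 = 13
F_{8} = F_{7} + F_{6} = 13 + 8 = 21
F_{9} = F_{8} + F_{7} = 21 + 13 = 34
F_{10} = F_{9} + F_{8} = 34 + 21 = 55
F_{11} = F_{10} + F_{9} = 55 + 34 = 89
F_{12} = F_{11} + F_{10} = 89 + 55 = 144
F_{13} = F_{12} + F_{11} = 144 + 89 = 233

233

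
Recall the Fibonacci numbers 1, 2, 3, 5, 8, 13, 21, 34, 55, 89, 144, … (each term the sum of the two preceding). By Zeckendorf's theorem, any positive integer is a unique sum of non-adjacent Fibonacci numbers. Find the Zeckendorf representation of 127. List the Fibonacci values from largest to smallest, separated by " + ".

Greedily peel off the largest Fibonacci term at each step:
127: greatest Fibonacci not exceeding it is 89, leaving 38
38: greatest Fibonacci not exceeding it is 34, leaving 4
4: greatest Fibonacci not exceeding it is 3, leaving 1
1: greatest Fibonacci not exceeding it is 1, leaving 0
So 127 = 89 + 34 + 3 + 1, with no two terms consecutive in the sequence.

89 + 34 + 3 + 1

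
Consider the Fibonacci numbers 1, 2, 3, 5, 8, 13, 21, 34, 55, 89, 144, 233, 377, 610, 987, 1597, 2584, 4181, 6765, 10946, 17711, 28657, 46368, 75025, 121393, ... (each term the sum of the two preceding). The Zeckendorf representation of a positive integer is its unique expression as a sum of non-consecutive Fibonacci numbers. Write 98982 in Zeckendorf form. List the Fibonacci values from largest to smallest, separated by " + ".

take 75025 (≤ 98982); 98982 − 75025 = 23957
take 17711 (≤ 23957); 23957 − 17711 = 6246
take 4181 (≤ 6246); 6246 − 4181 = 2065
take 1597 (≤ 2065); 2065 − 1597 = 468
take 377 (≤ 468); 468 − 377 = 91
take 89 (≤ 91); 91 − 89 = 2
take 2 (≤ 2); 2 − 2 = 0
So 98982 = 75025 + 17711 + 4181 + 1597 + 377 + 89 + 2, with no two terms consecutive in the sequence.

75025 + 17711 + 4181 + 1597 + 377 + 89 + 2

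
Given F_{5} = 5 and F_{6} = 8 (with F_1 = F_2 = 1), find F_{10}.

By the doubling identity F_{2k} = F_k(2F_{k+1} − F_k): F_{10} = 5·(2·8 − 5) = 5·11 = 55.

55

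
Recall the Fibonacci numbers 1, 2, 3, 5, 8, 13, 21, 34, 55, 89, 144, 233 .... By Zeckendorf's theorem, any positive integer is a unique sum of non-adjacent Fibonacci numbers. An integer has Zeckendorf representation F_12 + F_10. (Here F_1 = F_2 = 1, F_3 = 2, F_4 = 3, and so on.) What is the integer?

F_12 + F_10 = 144 + 55 = 199.

199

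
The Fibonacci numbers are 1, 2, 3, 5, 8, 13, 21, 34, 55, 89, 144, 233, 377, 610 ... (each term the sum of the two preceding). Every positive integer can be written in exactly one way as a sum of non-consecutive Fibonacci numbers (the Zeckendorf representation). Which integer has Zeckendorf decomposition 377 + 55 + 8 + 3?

443

377 + 55 + 8 + 3 = 443.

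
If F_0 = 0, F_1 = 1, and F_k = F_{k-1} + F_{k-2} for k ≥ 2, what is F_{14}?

377

Iterating the recurrence up to F_{9} = 34 and F_{8} = 21:
F_{10} = F_{9} + F_{8} = 34 + 21 = 55
F_{11} = F_{10} + F_{9} = 55 + 34 = 89
F_{12} = F_{11} + F_{10} = 89 + 55 = 144
F_{13} = F_{12} + F_{11} = 144 + 89 = 233
F_{14} = F_{13} + F_{12} = 233 + 144 = 377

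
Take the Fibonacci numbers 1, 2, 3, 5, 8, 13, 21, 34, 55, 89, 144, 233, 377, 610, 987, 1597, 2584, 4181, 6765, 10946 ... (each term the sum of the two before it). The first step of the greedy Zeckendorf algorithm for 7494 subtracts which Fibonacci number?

6765 ≤ 7494 < 10946, so the largest Fibonacci number not exceeding 7494 is 6765.

6765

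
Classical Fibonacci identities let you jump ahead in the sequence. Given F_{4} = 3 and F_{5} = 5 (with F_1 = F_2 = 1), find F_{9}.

34

By F_{2k+1} = F_k² + F_{k+1}²: F_{9} = 3² + 5² = 9 + 25 = 34.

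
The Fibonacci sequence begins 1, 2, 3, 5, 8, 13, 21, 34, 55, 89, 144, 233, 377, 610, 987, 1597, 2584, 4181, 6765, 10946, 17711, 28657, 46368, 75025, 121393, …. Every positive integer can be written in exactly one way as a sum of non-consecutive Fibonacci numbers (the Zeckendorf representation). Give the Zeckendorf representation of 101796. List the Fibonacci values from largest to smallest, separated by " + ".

101796: greatest Fibonacci not exceeding it is 75025, leaving 26771
26771: greatest Fibonacci not exceeding it is 17711, leaving 9060
9060: greatest Fibonacci not exceeding it is 6765, leaving 2295
2295: greatest Fibonacci not exceeding it is 1597, leaving 698
698: greatest Fibonacci not exceeding it is 610, leaving 88
88: greatest Fibonacci not exceeding it is 55, leaving 33
33: greatest Fibonacci not exceeding it is 21, leaving 12
12: greatest Fibonacci not exceeding it is 8, leaving 4
4: greatest Fibonacci not exceeding it is 3, leaving 1
1: greatest Fibonacci not exceeding it is 1, leaving 0
So 101796 = 75025 + 17711 + 6765 + 1597 + 610 + 55 + 21 + 8 + 3 + 1, with no two terms consecutive in the sequence.

75025 + 17711 + 6765 + 1597 + 610 + 55 + 21 + 8 + 3 + 1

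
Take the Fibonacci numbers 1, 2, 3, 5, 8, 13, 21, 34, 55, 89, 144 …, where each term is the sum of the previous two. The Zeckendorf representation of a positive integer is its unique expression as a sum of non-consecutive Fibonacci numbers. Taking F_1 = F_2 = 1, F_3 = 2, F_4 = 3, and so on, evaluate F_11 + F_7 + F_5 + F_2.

108

F_11 + F_7 + F_5 + F_2 = 89 + 13 + 5 + 1 = 108.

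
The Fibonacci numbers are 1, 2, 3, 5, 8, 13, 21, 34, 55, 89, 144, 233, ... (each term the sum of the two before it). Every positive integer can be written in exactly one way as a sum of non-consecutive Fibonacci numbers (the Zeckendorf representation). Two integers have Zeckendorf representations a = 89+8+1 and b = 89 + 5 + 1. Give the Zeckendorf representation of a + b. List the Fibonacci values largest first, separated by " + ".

The two numbers are 98 and 95, so their sum is 193.
Greedily peel off the largest Fibonacci term at each step:
subtract 144 from 193: 49 remains
subtract 34 from 49: 15 remains
subtract 13 from 15: 2 remains
subtract 2 from 2: 0 remains

144 + 34 + 13 + 2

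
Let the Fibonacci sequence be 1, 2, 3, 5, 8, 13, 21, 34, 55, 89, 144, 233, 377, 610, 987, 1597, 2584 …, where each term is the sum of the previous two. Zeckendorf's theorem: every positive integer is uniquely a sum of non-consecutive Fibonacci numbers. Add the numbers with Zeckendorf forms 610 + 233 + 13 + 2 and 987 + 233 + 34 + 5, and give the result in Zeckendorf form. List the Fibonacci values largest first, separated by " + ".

The two numbers are 858 and 1259, so their sum is 2117.
2117: greatest Fibonacci not exceeding it is 1597, leaving 520
520: greatest Fibonacci not exceeding it is 377, leaving 143
143: greatest Fibonacci not exceeding it is 89, leaving 54
54: greatest Fibonacci not exceeding it is 34, leaving 20
20: greatest Fibonacci not exceeding it is 13, leaving 7
7: greatest Fibonacci not exceeding it is 5, leaving 2
2: greatest Fibonacci not exceeding it is 2, leaving 0

1597 + 377 + 89 + 34 + 13 + 5 + 2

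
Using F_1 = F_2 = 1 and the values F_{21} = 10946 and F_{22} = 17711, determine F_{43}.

By F_{2k+1} = F_k² + F_{k+1}²: F_{43} = 10946² + 17711² = 119814916 + 313679521 = 433494437.

433494437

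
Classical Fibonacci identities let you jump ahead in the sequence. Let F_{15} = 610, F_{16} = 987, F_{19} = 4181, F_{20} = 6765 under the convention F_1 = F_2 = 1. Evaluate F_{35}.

9227465

By the addition formula F_{m+n} = F_m F_{n+1} + F_{m−1} F_n with m=16, n=19: F_{35} = 987·6765 + 610·4181 = 6677055 + 2550410 = 9227465.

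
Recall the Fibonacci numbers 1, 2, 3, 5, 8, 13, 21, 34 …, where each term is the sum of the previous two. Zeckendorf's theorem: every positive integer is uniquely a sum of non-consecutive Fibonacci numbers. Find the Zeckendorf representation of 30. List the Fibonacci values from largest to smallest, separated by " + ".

Greedy algorithm:
30: greatest Fibonacci not exceeding it is 21, leaving 9
9: greatest Fibonacci not exceeding it is 8, leaving 1
1: greatest Fibonacci not exceeding it is 1, leaving 0
So 30 = 21 + 8 + 1, with no two terms consecutive in the sequence.

21 + 8 + 1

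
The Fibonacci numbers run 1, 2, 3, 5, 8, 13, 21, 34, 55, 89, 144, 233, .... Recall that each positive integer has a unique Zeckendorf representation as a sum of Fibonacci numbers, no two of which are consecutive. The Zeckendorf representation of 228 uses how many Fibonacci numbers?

4

take 144 (≤ 228); 228 − 144 = 84
take 55 (≤ 84); 84 − 55 = 29
take 21 (≤ 29); 29 − 21 = 8
take 8 (≤ 8); 8 − 8 = 0
228 = 144 + 55 + 21 + 8, which has 4 terms.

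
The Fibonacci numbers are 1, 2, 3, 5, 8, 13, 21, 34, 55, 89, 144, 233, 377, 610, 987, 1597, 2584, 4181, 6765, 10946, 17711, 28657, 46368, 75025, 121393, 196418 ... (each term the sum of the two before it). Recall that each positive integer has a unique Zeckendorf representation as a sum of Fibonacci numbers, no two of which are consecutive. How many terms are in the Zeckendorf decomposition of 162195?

7

Repeatedly subtract the largest Fibonacci number that fits:
162195: greatest Fibonacci not exceeding it is 121393, leaving 40802
40802: greatest Fibonacci not exceeding it is 28657, leaving 12145
12145: greatest Fibonacci not exceeding it is 10946, leaving 1199
1199: greatest Fibonacci not exceeding it is 987, leaving 212
212: greatest Fibonacci not exceeding it is 144, leaving 68
68: greatest Fibonacci not exceeding it is 55, leaving 13
13: greatest Fibonacci not exceeding it is 13, leaving 0
162195 = 121393 + 28657 + 10946 + 987 + 144 + 55 + 13, which has 7 terms.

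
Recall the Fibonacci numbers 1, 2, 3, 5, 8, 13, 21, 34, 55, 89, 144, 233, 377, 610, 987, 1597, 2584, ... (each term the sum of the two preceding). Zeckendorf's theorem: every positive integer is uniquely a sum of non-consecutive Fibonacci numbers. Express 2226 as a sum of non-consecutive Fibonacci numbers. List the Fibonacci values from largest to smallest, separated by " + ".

1597 + 610 + 13 + 5 + 1

Repeatedly subtract the largest Fibonacci number that fits:
take 1597 (≤ 2226); 2226 − 1597 = 629
take 610 (≤ 629); 629 − 610 = 19
take 13 (≤ 19); 19 − 13 = 6
take 5 (≤ 6); 6 − 5 = 1
take 1 (≤ 1); 1 − 1 = 0
So 2226 = 1597 + 610 + 13 + 5 + 1, with no two terms consecutive in the sequence.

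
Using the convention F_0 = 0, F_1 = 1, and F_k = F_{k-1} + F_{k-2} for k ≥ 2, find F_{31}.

1346269

Iterating the recurrence up to F_{25} = 75025 and F_{24} = 46368:
F_{26} = F_{25} + F_{24} = 75025 + 46368 = 121393
F_{27} = F_{26} + F_{25} = 121393 + 75025 = 196418
F_{28} = F_{27} + F_{26} = 196418 + 121393 = 317811
F_{29} = F_{28} + F_{27} = 317811 + 196418 = 514229
F_{30} = F_{29} + F_{28} = 514229 + 317811 = 832040
F_{31} = F_{30} + F_{29} = 832040 + 514229 = 1346269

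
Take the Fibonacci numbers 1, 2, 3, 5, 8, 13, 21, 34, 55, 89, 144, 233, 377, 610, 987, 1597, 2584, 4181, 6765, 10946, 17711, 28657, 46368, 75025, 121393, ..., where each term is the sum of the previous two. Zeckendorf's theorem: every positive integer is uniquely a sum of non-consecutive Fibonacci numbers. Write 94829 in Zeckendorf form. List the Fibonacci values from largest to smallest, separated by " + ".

75025 + 17711 + 1597 + 377 + 89 + 21 + 8 + 1

75025 ≤ 94829 < 121393, so take 75025; remainder 19804
17711 ≤ 19804 < 28657, so take 17711; remainder 2093
1597 ≤ 2093 < 2584, so take 1597; remainder 496
377 ≤ 496 < 610, so take 377; remainder 119
89 ≤ 119 < 144, so take 89; remainder 30
21 ≤ 30 < 34, so take 21; remainder 9
8 ≤ 9 < 13, so take 8; remainder 1
1 ≤ 1 < 2, so take 1; remainder 0
So 94829 = 75025 + 17711 + 1597 + 377 + 89 + 21 + 8 + 1, with no two terms consecutive in the sequence.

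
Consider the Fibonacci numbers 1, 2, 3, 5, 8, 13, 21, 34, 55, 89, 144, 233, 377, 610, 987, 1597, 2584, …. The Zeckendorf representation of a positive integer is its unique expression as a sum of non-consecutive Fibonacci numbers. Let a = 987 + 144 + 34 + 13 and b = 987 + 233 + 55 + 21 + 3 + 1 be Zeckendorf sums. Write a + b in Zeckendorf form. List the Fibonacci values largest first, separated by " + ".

The two numbers are 1178 and 1300, so their sum is 2478.
take 1597 (≤ 2478); 2478 − 1597 = 881
take 610 (≤ 881); 881 − 610 = 271
take 233 (≤ 271); 271 − 233 = 38
take 34 (≤ 38); 38 − 34 = 4
take 3 (≤ 4); 4 − 3 = 1
take 1 (≤ 1); 1 − 1 = 0

1597 + 610 + 233 + 34 + 3 + 1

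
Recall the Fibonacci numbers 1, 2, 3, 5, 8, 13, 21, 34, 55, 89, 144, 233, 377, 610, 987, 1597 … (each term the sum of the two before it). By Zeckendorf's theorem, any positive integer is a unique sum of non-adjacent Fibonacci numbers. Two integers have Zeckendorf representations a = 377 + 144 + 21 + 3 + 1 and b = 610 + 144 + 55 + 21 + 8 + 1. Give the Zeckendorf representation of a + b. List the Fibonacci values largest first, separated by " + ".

The two numbers are 546 and 839, so their sum is 1385.
1385 − 987 = 398
398 − 377 = 21
21 − 21 = 0

987 + 377 + 21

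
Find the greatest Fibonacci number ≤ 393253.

317811 ≤ 393253 < 514229, so the largest Fibonacci number not exceeding 393253 is 317811.

317811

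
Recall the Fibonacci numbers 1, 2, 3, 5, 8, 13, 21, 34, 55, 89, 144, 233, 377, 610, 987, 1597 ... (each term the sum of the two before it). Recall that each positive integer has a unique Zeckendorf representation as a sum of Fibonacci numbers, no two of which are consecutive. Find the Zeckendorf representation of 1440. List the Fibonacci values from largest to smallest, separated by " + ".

Greedy algorithm:
subtract 987 from 1440: 453 remains
subtract 377 from 453: 76 remains
subtract 55 from 76: 21 remains
subtract 21 from 21: 0 remains
So 1440 = 987 + 377 + 55 + 21, with no two terms consecutive in the sequence.

987 + 377 + 55 + 21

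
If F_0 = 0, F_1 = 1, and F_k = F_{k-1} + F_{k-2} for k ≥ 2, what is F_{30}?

832040

Iterating the recurrence up to F_{22} = 17711 and F_{21} = 10946:
F_{23} = F_{22} + F_{21} = 17711 + 10946 = 28657
F_{24} = F_{23} + F_{22} = 28657 + 17711 = 46368
F_{25} = F_{24} + F_{23} = 46368 + 28657 = 75025
F_{26} = F_{25} + F_{24} = 75025 + 46368 = 121393
F_{27} = F_{26} + F_{25} = 121393 + 75025 = 196418
F_{28} = F_{27} + F_{26} = 196418 + 121393 = 317811
F_{29} = F_{28} + F_{27} = 317811 + 196418 = 514229
F_{30} = F_{29} + F_{28} = 514229 + 317811 = 832040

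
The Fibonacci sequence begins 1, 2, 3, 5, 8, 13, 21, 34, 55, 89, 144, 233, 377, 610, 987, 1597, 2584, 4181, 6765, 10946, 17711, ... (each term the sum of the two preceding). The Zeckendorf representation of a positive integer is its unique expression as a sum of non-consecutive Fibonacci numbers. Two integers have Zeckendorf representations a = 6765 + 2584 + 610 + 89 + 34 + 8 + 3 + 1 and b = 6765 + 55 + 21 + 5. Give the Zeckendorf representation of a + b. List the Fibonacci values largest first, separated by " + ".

The two numbers are 10094 and 6846, so their sum is 16940.
take 10946 (≤ 16940); 16940 − 10946 = 5994
take 4181 (≤ 5994); 5994 − 4181 = 1813
take 1597 (≤ 1813); 1813 − 1597 = 216
take 144 (≤ 216); 216 − 144 = 72
take 55 (≤ 72); 72 − 55 = 17
take 13 (≤ 17); 17 − 13 = 4
take 3 (≤ 4); 4 − 3 = 1
take 1 (≤ 1); 1 − 1 = 0

10946 + 4181 + 1597 + 144 + 55 + 13 + 3 + 1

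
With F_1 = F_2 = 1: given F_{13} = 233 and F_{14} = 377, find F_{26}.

By the doubling identity F_{2k} = F_k(2F_{k+1} − F_k): F_{26} = 233·(2·377 − 233) = 233·521 = 121393.

121393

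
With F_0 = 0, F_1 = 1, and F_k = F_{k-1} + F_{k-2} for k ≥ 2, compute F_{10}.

Iterating the recurrence up to F_{6} = 8 and F_{5} = 5:
F_{7} = F_{6} + F_{5} = 8 + 5 = 13
F_{8} = F_{7} + F_{6} = 13 + 8 = 21
F_{9} = F_{8} + F_{7} = 21 + 13 = 34
F_{10} = F_{9} + F_{8} = 34 + 21 = 55

55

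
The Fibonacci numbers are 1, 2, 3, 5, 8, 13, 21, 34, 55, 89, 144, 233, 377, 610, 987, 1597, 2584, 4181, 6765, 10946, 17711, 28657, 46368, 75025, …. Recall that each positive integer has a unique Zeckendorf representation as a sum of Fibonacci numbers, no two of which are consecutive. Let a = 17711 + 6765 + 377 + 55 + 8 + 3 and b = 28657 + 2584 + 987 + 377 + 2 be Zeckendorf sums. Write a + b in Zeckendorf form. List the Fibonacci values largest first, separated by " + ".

46368 + 10946 + 144 + 55 + 13

The two numbers are 24919 and 32607, so their sum is 57526.
largest Fibonacci ≤ 57526 is 46368; 57526 − 46368 = 11158
largest Fibonacci ≤ 11158 is 10946; 11158 − 10946 = 212
largest Fibonacci ≤ 212 is 144; 212 − 144 = 68
largest Fibonacci ≤ 68 is 55; 68 − 55 = 13
largest Fibonacci ≤ 13 is 13; 13 − 13 = 0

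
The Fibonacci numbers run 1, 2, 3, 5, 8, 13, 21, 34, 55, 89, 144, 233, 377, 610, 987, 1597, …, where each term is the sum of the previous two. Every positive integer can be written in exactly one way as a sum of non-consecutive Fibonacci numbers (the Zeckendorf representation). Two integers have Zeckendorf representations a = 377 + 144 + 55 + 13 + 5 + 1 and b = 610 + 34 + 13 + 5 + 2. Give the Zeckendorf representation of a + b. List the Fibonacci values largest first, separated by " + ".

987 + 233 + 34 + 5

The two numbers are 595 and 664, so their sum is 1259.
1259: greatest Fibonacci not exceeding it is 987, leaving 272
272: greatest Fibonacci not exceeding it is 233, leaving 39
39: greatest Fibonacci not exceeding it is 34, leaving 5
5: greatest Fibonacci not exceeding it is 5, leaving 0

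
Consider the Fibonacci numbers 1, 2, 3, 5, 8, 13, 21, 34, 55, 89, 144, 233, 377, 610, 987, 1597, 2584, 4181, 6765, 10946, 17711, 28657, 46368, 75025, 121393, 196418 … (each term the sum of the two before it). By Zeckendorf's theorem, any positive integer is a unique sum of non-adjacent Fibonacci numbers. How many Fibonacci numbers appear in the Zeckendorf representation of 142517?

9

Greedy algorithm:
largest Fibonacci ≤ 142517 is 121393; 142517 − 121393 = 21124
largest Fibonacci ≤ 21124 is 17711; 21124 − 17711 = 3413
largest Fibonacci ≤ 3413 is 2584; 3413 − 2584 = 829
largest Fibonacci ≤ 829 is 610; 829 − 610 = 219
largest Fibonacci ≤ 219 is 144; 219 − 144 = 75
largest Fibonacci ≤ 75 is 55; 75 − 55 = 20
largest Fibonacci ≤ 20 is 13; 20 − 13 = 7
largest Fibonacci ≤ 7 is 5; 7 − 5 = 2
largest Fibonacci ≤ 2 is 2; 2 − 2 = 0
142517 = 121393 + 17711 + 2584 + 610 + 144 + 55 + 13 + 5 + 2, which has 9 terms.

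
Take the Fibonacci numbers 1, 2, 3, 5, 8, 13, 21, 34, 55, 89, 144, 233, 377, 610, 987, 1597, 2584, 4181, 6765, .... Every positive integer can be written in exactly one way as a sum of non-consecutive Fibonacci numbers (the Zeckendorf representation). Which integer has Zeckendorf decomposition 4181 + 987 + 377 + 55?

4181 + 987 + 377 + 55 = 5600.

5600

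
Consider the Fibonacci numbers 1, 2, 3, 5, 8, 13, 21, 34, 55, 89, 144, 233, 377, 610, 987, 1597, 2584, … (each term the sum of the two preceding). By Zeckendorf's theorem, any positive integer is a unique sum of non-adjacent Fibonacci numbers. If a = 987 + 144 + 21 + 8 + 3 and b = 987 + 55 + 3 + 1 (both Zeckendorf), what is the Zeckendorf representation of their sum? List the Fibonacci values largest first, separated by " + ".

The two numbers are 1163 and 1046, so their sum is 2209.
subtract 1597 from 2209: 612 remains
subtract 610 from 612: 2 remains
subtract 2 from 2: 0 remains

1597 + 610 + 2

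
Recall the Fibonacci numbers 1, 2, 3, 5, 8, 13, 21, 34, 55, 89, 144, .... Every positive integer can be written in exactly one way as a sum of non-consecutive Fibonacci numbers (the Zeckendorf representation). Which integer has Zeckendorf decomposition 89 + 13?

89 + 13 = 102.

102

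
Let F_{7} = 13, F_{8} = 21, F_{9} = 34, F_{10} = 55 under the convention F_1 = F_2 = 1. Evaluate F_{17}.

1597

By the addition formula F_{m+n} = F_m F_{n+1} + F_{m−1} F_n with m=8, n=9: F_{17} = 21·55 + 13·34 = 1155 + 442 = 1597.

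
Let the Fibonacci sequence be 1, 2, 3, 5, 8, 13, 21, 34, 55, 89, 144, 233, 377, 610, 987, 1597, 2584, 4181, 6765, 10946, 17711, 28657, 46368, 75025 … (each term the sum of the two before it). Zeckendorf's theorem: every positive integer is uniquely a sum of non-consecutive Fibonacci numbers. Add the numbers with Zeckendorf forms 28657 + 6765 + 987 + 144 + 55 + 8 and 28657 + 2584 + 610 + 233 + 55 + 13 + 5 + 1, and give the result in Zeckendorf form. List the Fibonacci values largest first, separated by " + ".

46368 + 17711 + 4181 + 377 + 89 + 34 + 13 + 1

The two numbers are 36616 and 32158, so their sum is 68774.
46368 ≤ 68774 < 75025, so take 46368; remainder 22406
17711 ≤ 22406 < 28657, so take 17711; remainder 4695
4181 ≤ 4695 < 6765, so take 4181; remainder 514
377 ≤ 514 < 610, so take 377; remainder 137
89 ≤ 137 < 144, so take 89; remainder 48
34 ≤ 48 < 55, so take 34; remainder 14
13 ≤ 14 < 21, so take 13; remainder 1
1 ≤ 1 < 2, so take 1; remainder 0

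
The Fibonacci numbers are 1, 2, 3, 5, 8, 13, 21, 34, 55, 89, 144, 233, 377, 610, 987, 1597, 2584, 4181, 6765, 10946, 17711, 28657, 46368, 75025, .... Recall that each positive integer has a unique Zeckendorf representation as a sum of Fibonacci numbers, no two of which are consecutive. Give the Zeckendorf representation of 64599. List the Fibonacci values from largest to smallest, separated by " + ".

Repeatedly subtract the largest Fibonacci number that fits:
take 46368 (≤ 64599); 64599 − 46368 = 18231
take 17711 (≤ 18231); 18231 − 17711 = 520
take 377 (≤ 520); 520 − 377 = 143
take 89 (≤ 143); 143 − 89 = 54
take 34 (≤ 54); 54 − 34 = 20
take 13 (≤ 20); 20 − 13 = 7
take 5 (≤ 7); 7 − 5 = 2
take 2 (≤ 2); 2 − 2 = 0
So 64599 = 46368 + 17711 + 377 + 89 + 34 + 13 + 5 + 2, with no two terms consecutive in the sequence.

46368 + 17711 + 377 + 89 + 34 + 13 + 5 + 2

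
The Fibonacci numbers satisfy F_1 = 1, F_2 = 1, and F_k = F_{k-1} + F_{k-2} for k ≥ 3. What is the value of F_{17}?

Iterating the recurrence up to F_{13} = 233 and F_{12} = 144:
F_{14} = F_{13} + F_{12} = 233 + 144 = 377
F_{15} = F_{14} + F_{13} = 377 + 233 = 610
F_{16} = F_{15} + F_{14} = 610 + 377 = 987
F_{17} = F_{16} + F_{15} = 987 + 610 = 1597

1597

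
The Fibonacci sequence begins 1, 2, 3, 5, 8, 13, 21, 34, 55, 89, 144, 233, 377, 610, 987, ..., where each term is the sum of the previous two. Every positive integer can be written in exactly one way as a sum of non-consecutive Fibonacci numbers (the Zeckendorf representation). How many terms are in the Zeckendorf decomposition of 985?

7

Repeatedly subtract the largest Fibonacci number that fits:
985 − 610 = 375
375 − 233 = 142
142 − 89 = 53
53 − 34 = 19
19 − 13 = 6
6 − 5 = 1
1 − 1 = 0
985 = 610 + 233 + 89 + 34 + 13 + 5 + 1, which has 7 terms.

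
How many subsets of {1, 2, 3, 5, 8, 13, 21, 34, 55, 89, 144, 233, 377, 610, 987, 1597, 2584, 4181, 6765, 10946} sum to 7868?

7868 = 6765+987+89+21+5+1 = 6765+987+89+21+3+2+1 = 6765+987+89+13+8+5+1 = 6765+987+55+34+21+5+1 = … (60 more), for 64 in all.

64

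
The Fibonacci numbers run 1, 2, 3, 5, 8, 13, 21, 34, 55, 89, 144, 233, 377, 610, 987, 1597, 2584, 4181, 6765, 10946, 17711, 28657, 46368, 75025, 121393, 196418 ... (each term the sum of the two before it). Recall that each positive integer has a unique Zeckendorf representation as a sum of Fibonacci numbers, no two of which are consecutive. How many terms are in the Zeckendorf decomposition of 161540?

7

Repeatedly subtract the largest Fibonacci number that fits:
subtract 121393 from 161540: 40147 remains
subtract 28657 from 40147: 11490 remains
subtract 10946 from 11490: 544 remains
subtract 377 from 544: 167 remains
subtract 144 from 167: 23 remains
subtract 21 from 23: 2 remains
subtract 2 from 2: 0 remains
161540 = 121393 + 28657 + 10946 + 377 + 144 + 21 + 2, which has 7 terms.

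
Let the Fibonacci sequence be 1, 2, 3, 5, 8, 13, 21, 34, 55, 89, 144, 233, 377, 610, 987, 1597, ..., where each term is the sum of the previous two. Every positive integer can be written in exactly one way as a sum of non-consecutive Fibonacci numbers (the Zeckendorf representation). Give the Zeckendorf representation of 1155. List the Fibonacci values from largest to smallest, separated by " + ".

987 + 144 + 21 + 3

Greedy algorithm:
1155: greatest Fibonacci not exceeding it is 987, leaving 168
168: greatest Fibonacci not exceeding it is 144, leaving 24
24: greatest Fibonacci not exceeding it is 21, leaving 3
3: greatest Fibonacci not exceeding it is 3, leaving 0
So 1155 = 987 + 144 + 21 + 3, with no two terms consecutive in the sequence.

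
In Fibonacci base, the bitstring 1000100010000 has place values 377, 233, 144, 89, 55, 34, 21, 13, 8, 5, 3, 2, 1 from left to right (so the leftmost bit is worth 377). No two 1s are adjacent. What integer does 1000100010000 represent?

440

Summing the place values of the 1 bits: 377 + 55 + 8 = 440.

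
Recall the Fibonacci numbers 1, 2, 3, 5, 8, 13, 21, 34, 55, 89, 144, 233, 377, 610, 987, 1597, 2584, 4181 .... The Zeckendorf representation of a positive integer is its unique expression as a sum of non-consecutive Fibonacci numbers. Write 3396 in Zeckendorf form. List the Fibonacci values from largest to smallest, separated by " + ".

Greedily peel off the largest Fibonacci term at each step:
take 2584 (≤ 3396); 3396 − 2584 = 812
take 610 (≤ 812); 812 − 610 = 202
take 144 (≤ 202); 202 − 144 = 58
take 55 (≤ 58); 58 − 55 = 3
take 3 (≤ 3); 3 − 3 = 0
So 3396 = 2584 + 610 + 144 + 55 + 3, with no two terms consecutive in the sequence.

2584 + 610 + 144 + 55 + 3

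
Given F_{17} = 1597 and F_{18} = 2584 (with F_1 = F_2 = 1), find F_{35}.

9227465

By F_{2k+1} = F_k² + F_{k+1}²: F_{35} = 1597² + 2584² = 2550409 + 6677056 = 9227465.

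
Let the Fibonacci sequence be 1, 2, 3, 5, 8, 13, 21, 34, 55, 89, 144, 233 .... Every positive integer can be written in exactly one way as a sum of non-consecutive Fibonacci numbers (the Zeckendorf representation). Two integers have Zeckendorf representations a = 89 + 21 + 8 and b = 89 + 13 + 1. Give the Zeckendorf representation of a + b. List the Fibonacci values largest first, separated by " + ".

144 + 55 + 21 + 1

The two numbers are 118 and 103, so their sum is 221.
Repeatedly subtract the largest Fibonacci number that fits:
221: greatest Fibonacci not exceeding it is 144, leaving 77
77: greatest Fibonacci not exceeding it is 55, leaving 22
22: greatest Fibonacci not exceeding it is 21, leaving 1
1: greatest Fibonacci not exceeding it is 1, leaving 0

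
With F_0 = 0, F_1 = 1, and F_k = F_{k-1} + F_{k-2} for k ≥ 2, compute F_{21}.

10946

Iterating the recurrence up to F_{15} = 610 and F_{14} = 377:
F_{16} = F_{15} + F_{14} = 610 + 377 = 987
F_{17} = F_{16} + F_{15} = 987 + 610 = 1597
F_{18} = F_{17} + F_{16} = 1597 + 987 = 2584
F_{19} = F_{18} + F_{17} = 2584 + 1597 = 4181
F_{20} = F_{19} + F_{18} = 4181 + 2584 = 6765
F_{21} = F_{20} + F_{19} = 6765 + 4181 = 10946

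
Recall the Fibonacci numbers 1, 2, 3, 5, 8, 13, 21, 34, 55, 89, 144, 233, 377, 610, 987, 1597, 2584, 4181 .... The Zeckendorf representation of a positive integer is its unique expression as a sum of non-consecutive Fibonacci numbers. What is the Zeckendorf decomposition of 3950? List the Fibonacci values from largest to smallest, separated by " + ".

Greedy algorithm:
subtract 2584 from 3950: 1366 remains
subtract 987 from 1366: 379 remains
subtract 377 from 379: 2 remains
subtract 2 from 2: 0 remains
So 3950 = 2584 + 987 + 377 + 2, with no two terms consecutive in the sequence.

2584 + 987 + 377 + 2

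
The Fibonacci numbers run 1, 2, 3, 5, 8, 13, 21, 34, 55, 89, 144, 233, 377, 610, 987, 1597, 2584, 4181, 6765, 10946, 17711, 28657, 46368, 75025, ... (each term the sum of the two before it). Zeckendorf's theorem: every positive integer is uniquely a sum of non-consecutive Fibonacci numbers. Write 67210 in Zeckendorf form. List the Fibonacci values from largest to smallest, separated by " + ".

Greedily peel off the largest Fibonacci term at each step:
take 46368 (≤ 67210); 67210 − 46368 = 20842
take 17711 (≤ 20842); 20842 − 17711 = 3131
take 2584 (≤ 3131); 3131 − 2584 = 547
take 377 (≤ 547); 547 − 377 = 170
take 144 (≤ 170); 170 − 144 = 26
take 21 (≤ 26); 26 − 21 = 5
take 5 (≤ 5); 5 − 5 = 0
So 67210 = 46368 + 17711 + 2584 + 377 + 144 + 21 + 5, with no two terms consecutive in the sequence.

46368 + 17711 + 2584 + 377 + 144 + 21 + 5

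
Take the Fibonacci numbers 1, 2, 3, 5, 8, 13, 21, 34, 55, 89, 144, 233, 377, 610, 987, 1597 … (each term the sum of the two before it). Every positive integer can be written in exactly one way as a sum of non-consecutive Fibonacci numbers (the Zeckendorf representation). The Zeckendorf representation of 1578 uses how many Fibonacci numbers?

take 987 (≤ 1578); 1578 − 987 = 591
take 377 (≤ 591); 591 − 377 = 214
take 144 (≤ 214); 214 − 144 = 70
take 55 (≤ 70); 70 − 55 = 15
take 13 (≤ 15); 15 − 13 = 2
take 2 (≤ 2); 2 − 2 = 0
1578 = 987 + 377 + 144 + 55 + 13 + 2, which has 6 terms.

6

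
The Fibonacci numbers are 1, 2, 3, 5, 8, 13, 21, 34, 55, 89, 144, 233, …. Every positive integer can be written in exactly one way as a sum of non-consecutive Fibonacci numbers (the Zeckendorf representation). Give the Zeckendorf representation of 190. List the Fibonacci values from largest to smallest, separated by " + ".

largest Fibonacci ≤ 190 is 144; 190 − 144 = 46
largest Fibonacci ≤ 46 is 34; 46 − 34 = 12
largest Fibonacci ≤ 12 is 8; 12 − 8 = 4
largest Fibonacci ≤ 4 is 3; 4 − 3 = 1
largest Fibonacci ≤ 1 is 1; 1 − 1 = 0
So 190 = 144 + 34 + 8 + 3 + 1, with no two terms consecutive in the sequence.

144 + 34 + 8 + 3 + 1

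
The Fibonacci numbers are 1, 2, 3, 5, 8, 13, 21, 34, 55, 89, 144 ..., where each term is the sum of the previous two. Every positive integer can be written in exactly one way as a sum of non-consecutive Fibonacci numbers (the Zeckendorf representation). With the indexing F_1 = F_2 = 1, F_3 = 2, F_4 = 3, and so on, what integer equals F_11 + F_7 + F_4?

F_11 + F_7 + F_4 = 89 + 13 + 3 = 105.

105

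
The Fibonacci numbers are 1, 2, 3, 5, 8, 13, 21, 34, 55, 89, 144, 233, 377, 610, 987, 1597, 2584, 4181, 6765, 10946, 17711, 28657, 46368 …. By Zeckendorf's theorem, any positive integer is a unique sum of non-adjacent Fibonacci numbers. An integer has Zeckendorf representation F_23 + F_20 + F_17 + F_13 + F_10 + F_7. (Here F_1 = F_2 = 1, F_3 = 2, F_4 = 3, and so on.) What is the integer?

37320

F_23 + F_20 + F_17 + F_13 + F_10 + F_7 = 28657 + 6765 + 1597 + 233 + 55 + 13 = 37320.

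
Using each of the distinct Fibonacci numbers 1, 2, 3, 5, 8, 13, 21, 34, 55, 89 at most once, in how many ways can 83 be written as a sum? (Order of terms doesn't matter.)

3

83 = 55+21+5+2 = 55+13+8+5+2 = 34+21+13+8+5+2 — 3 representations.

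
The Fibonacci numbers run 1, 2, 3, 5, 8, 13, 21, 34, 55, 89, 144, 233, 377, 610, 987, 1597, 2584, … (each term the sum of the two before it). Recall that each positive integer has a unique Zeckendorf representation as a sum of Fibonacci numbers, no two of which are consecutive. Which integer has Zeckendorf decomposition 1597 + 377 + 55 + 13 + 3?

1597 + 377 + 55 + 13 + 3 = 2045.

2045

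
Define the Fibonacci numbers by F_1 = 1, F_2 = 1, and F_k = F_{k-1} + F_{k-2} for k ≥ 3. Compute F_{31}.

Iterating the recurrence up to F_{25} = 75025 and F_{24} = 46368:
F_{26} = F_{25} + F_{24} = 75025 + 46368 = 121393
F_{27} = F_{26} + F_{25} = 121393 + 75025 = 196418
F_{28} = F_{27} + F_{26} = 196418 + 121393 = 317811
F_{29} = F_{28} + F_{27} = 317811 + 196418 = 514229
F_{30} = F_{29} + F_{28} = 514229 + 317811 = 832040
F_{31} = F_{30} + F_{29} = 832040 + 514229 = 1346269

1346269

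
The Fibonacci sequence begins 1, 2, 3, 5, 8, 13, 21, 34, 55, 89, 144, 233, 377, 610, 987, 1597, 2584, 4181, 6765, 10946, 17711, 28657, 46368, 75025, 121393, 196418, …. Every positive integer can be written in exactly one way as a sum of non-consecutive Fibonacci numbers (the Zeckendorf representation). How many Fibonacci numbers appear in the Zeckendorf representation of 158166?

158166 − 121393 = 36773
36773 − 28657 = 8116
8116 − 6765 = 1351
1351 − 987 = 364
364 − 233 = 131
131 − 89 = 42
42 − 34 = 8
8 − 8 = 0
158166 = 121393 + 28657 + 6765 + 987 + 233 + 89 + 34 + 8, which has 8 terms.

8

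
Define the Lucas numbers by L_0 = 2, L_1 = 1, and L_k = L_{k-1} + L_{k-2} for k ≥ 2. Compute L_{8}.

Iterating the recurrence up to L_{4} = 7 and L_{3} = 4:
L_{5} = L_{4} + L_{3} = 7 + 4 = 11
L_{6} = L_{5} + L_{4} = 11 + 7 = 18
L_{7} = L_{6} + L_{5} = 18 + 11 = 29
L_{8} = L_{7} + L_{6} = 29 + 18 = 47

47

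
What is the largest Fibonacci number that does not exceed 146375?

121393 ≤ 146375 < 196418, so the largest Fibonacci number not exceeding 146375 is 121393.

121393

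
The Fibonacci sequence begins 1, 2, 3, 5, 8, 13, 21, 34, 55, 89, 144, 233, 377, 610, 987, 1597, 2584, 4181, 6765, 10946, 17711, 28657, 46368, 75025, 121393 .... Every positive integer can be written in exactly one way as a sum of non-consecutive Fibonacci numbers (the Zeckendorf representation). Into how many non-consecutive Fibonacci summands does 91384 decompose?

8

91384: greatest Fibonacci not exceeding it is 75025, leaving 16359
16359: greatest Fibonacci not exceeding it is 10946, leaving 5413
5413: greatest Fibonacci not exceeding it is 4181, leaving 1232
1232: greatest Fibonacci not exceeding it is 987, leaving 245
245: greatest Fibonacci not exceeding it is 233, leaving 12
12: greatest Fibonacci not exceeding it is 8, leaving 4
4: greatest Fibonacci not exceeding it is 3, leaving 1
1: greatest Fibonacci not exceeding it is 1, leaving 0
91384 = 75025 + 10946 + 4181 + 987 + 233 + 8 + 3 + 1, which has 8 terms.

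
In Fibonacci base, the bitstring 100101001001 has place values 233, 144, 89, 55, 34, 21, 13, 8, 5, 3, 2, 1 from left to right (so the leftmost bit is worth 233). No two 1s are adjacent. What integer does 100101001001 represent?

Summing the place values of the 1 bits: 233 + 55 + 21 + 5 + 1 = 315.

315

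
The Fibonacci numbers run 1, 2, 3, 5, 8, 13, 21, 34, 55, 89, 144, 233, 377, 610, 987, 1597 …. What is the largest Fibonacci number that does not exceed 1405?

987

987 ≤ 1405 < 1597, so the largest Fibonacci number not exceeding 1405 is 987.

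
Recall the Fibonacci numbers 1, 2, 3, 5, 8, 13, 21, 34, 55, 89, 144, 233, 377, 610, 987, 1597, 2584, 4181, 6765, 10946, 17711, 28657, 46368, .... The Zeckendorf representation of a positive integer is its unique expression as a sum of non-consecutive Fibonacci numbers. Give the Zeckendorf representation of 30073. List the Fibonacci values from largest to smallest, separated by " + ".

28657 + 987 + 377 + 34 + 13 + 5

Greedy algorithm:
30073 − 28657 = 1416
1416 − 987 = 429
429 − 377 = 52
52 − 34 = 18
18 − 13 = 5
5 − 5 = 0
So 30073 = 28657 + 987 + 377 + 34 + 13 + 5, with no two terms consecutive in the sequence.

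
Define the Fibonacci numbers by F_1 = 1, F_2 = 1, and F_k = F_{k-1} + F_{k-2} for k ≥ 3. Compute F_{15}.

Iterating the recurrence up to F_{9} = 34 and F_{8} = 21:
F_{10} = F_{9} + F_{8} = 34 + 21 = 55
F_{11} = F_{10} + F_{9} = 55 + 34 = 89
F_{12} = F_{11} + F_{10} = 89 + 55 = 144
F_{13} = F_{12} + F_{11} = 144 + 89 = 233
F_{14} = F_{13} + F_{12} = 233 + 144 = 377
F_{15} = F_{14} + F_{13} = 377 + 233 = 610

610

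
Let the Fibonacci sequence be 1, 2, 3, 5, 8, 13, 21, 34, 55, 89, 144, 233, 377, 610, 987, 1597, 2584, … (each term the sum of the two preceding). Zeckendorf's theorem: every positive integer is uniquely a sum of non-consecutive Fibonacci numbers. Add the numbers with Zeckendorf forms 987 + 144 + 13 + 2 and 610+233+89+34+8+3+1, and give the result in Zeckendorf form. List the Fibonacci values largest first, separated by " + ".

The two numbers are 1146 and 978, so their sum is 2124.
Greedily peel off the largest Fibonacci term at each step:
2124 − 1597 = 527
527 − 377 = 150
150 − 144 = 6
6 − 5 = 1
1 − 1 = 0

1597 + 377 + 144 + 5 + 1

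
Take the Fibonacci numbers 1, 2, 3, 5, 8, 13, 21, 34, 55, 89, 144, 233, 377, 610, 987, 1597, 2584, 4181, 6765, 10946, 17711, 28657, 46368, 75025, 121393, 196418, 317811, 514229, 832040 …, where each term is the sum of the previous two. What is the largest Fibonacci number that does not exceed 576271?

514229 ≤ 576271 < 832040, so the largest Fibonacci number not exceeding 576271 is 514229.

514229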